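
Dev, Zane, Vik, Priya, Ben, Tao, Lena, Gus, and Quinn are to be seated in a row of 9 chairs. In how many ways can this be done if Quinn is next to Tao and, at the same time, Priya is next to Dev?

20160

Treat {Quinn,Tao} as one block (2 orders) and {Priya,Dev} as another (2 orders).
That leaves 7 units to arrange: 2 × 2 × 7! = 4 × 5040 = 20160.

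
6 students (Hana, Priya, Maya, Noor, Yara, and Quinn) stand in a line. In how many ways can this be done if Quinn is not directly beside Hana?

There are 6! = 720 arrangements in all. If Quinn and Hana are adjacent, merging them into one block gives 2·(5)! = 240 arrangements.
Complementary counting: 720 − 240 = 480.

480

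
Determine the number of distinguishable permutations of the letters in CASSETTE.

5040

CASSETTE has 8 letters with E appearing twice, S appearing twice, and T appearing twice.
So there are 8! / (2!·2!·2!) = 5040 distinguishable arrangements.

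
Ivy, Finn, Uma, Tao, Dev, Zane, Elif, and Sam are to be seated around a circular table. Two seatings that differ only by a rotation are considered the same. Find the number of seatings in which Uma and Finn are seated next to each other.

1440

Glue Uma and Finn into a block (2 internal orders). Seating 7 units around a circle gives (6)! arrangements.
So 2 × (6)! = 2 × 720 = 1440.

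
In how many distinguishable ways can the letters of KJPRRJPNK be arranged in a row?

22680

KJPRRJPNK has 9 letters with J appearing twice, K appearing twice, P appearing twice, and R appearing twice.
The number of distinct arrangements is 9!/(2!·2!·2!·2!) = 362880/16 = 22680.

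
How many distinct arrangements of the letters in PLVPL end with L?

12

Fix L in the last position and arrange the remaining 4 letters.
Those 4 letters have P appearing twice, giving (4)!/(2!) = 12.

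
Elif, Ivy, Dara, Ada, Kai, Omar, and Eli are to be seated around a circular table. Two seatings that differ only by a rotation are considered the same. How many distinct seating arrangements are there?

Seat Elif anywhere (absorbing the rotational symmetry), then permute the other 6: (6)! = 720.

720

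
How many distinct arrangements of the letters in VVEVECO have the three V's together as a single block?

Treat the 3 copies of V as a single block. The multiset to arrange is then {VVV, C, E, E, O}, 5 items in all.
That gives (5)!/(2!) = 60 arrangements.

60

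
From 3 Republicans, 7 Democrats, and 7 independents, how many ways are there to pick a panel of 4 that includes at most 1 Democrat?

1050

Split by how many Democrats are chosen (0 through 1).
Sum: C(7,0)·C(10,4) + C(7,1)·C(10,3) = 210 + 840 = 1050.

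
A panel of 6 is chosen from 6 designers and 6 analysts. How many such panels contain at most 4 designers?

Split by how many designers are chosen (0 through 4).
Sum: C(6,0)·C(6,6) + C(6,1)·C(6,5) + C(6,2)·C(6,4) + C(6,3)·C(6,3) + C(6,4)·C(6,2) = 1 + 36 + 225 + 400 + 225 = 887.

887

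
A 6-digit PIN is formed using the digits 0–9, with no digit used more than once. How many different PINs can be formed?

With no repetition, fill the 6 digits in order: 10 choices, then 9, down to 5.
10 × 9 × 8 × 7 × 6 × 5 = 151200.

151200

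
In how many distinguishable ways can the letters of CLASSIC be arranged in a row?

1260

Letter multiplicities in CLASSIC: A×1, C×2, I×1, L×1, S×2.
The number of distinct arrangements is 7!/(2!·2!) = 5040/4 = 1260.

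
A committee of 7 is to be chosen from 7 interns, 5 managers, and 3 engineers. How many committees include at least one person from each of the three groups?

5516

Total 7-person selections from all 15: C(15,7) = 6435.
Selections missing a whole group: no interns → C(8,7) = 8; no managers → C(10,7) = 120; no engineers → C(12,7) = 792.
Add back selections omitting two groups (i.e. drawn from a single group): C(7,7) + C(5,7) + C(3,7) = 1.
By inclusion–exclusion: 6435 − 920 + 1 = 5516.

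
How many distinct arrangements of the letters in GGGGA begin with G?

Fix G in the first position and arrange the remaining 4 letters.
Those 4 letters have G appearing 3 times, giving (4)!/(3!) = 4.

4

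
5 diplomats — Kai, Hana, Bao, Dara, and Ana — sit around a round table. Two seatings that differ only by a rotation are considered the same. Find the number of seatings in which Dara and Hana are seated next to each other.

Treat {Dara, Hana} as one unit (2 internal orders) and seat the resulting 4 units around the table: (3)! circular arrangements.
So 2 × (3)! = 2 × 6 = 12.

12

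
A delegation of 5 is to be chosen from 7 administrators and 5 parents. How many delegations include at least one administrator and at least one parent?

770

Total 5-person selections from all 12: C(12,5) = 792.
Subtract selections that omit an entire group: no administrators → C(5,5) = 1; no parents → C(7,5) = 21.
Both groups omitted at once is impossible, so 792 − 22 = 770.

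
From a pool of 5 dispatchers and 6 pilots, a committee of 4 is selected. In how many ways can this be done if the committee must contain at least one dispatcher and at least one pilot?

310

Total 4-person selections from all 11: C(11,4) = 330.
Subtract selections that omit an entire group: no dispatchers → C(6,4) = 15; no pilots → C(5,4) = 5.
Both groups omitted at once is impossible, so 330 − 20 = 310.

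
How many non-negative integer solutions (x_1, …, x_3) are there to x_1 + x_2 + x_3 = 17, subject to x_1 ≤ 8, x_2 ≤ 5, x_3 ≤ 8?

By stars and bars, unrestricted non-negative solutions to x_1+…+x_3 = 17 number C(17+2,2) = 171.
Subtract solutions that violate a single cap (substitute x_i' = x_i − (cap_i+1)): x_1 ≥ 9 gives C(10,2) = 45; x_2 ≥ 6 gives C(13,2) = 78; x_3 ≥ 9 gives C(10,2) = 45. Together 168.
Add back pairs where two caps are both exceeded: 6 + 0 + 6 = 12.
By inclusion–exclusion the count is 171 − 168 + 12 = 15.

15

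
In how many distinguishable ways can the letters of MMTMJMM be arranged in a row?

The 7 letters of MMTMJMM have repeats: M appearing 5 times.
Dividing 7! = 5040 by 5! = 120 for the repeated letters gives 42.

42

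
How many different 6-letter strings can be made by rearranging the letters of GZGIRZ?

180

GZGIRZ has 6 letters with G appearing twice and Z appearing twice.
So there are 6! / (2!·2!) = 180 distinguishable arrangements.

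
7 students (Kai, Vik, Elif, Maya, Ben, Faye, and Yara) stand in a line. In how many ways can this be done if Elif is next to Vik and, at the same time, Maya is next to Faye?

Treat {Elif,Vik} as one block (2 orders) and {Maya,Faye} as another (2 orders).
That leaves 5 units to arrange: 2 × 2 × 5! = 4 × 120 = 480.

480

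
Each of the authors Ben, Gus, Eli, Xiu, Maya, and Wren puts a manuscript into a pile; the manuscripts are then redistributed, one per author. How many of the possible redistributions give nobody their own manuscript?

265

Count assignments avoiding every fixed point. For any j of the 6 authors fixed to their own manuscript, the other 6−j can be arranged in (6−j)! ways.
By inclusion–exclusion this is Σ_{j=0}^{6} (−1)^j C(6,j)·(6−j)!.
Computing: 720 − 720 + 360 − 120 + 30 − 6 + 1 = 265.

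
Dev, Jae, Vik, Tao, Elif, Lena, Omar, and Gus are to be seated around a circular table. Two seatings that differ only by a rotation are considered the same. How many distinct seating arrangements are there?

5040

Around a circle, 8 distinct people have 8!/8 = (7)! = 5040 rotationally distinct seatings.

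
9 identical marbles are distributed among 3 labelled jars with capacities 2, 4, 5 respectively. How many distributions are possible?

By stars and bars, unrestricted non-negative solutions to x_1+…+x_3 = 9 number C(9+2,2) = 55.
Subtract solutions that violate a single cap (substitute x_i' = x_i − (cap_i+1)): x_1 ≥ 3 gives C(8,2) = 28; x_2 ≥ 5 gives C(6,2) = 15; x_3 ≥ 6 gives C(5,2) = 10. Together 53.
Add back pairs where two caps are both exceeded: 3 + 1 + 0 = 4.
By inclusion–exclusion the count is 55 − 53 + 4 = 6.

6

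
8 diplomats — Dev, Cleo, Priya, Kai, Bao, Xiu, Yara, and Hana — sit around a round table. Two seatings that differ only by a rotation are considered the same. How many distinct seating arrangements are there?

5040

Seat Dev anywhere (absorbing the rotational symmetry), then permute the other 7: (7)! = 5040.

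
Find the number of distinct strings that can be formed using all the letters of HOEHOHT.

420

HOEHOHT has 7 letters with H appearing 3 times and O appearing twice.
The number of distinct arrangements is 7!/(3!·2!) = 5040/12 = 420.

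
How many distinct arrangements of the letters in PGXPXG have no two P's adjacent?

There are 6!/(2!·2!·2!) = 90 arrangements of PGXPXG in total.
If the two P's are adjacent, glue them into one block, leaving 5 items to arrange: (5)!/(2!·2!) = 30 ways.
Hence 90 − 30 = 60.

60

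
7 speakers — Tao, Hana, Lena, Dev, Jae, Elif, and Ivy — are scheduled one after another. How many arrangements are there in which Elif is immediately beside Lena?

1440

Treat {Elif, Lena} as a single unit. There are 6 units to order, and the pair itself can be ordered 2 ways.
So the count is 2·(6)! = 1440.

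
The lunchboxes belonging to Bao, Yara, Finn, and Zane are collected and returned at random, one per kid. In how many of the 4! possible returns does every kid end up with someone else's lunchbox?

Count assignments avoiding every fixed point. For any j of the 4 kids fixed to their own lunchbox, the other 4−j can be arranged in (4−j)! ways.
By inclusion–exclusion this is Σ_{j=0}^{4} (−1)^j C(4,j)·(4−j)!.
Computing: 24 − 24 + 12 − 4 + 1 = 9.

9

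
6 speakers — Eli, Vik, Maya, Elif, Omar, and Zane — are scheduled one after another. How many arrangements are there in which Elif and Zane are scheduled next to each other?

240

Place the 4 others and the Elif-Zane pair as 5 objects in a line; the pair has 2 internal arrangements.
So the count is 2·(5)! = 240.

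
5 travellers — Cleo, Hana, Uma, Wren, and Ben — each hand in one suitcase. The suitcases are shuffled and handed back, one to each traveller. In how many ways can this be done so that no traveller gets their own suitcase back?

Count assignments avoiding every fixed point. For any j of the 5 travellers fixed to their own suitcase, the other 5−j can be arranged in (5−j)! ways.
By inclusion–exclusion this is Σ_{j=0}^{5} (−1)^j C(5,j)·(5−j)!.
Computing: 120 − 120 + 60 − 20 + 5 − 1 = 44.

44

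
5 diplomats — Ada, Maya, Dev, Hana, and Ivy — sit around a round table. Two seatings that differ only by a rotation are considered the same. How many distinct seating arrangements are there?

24

Fix one person's seat to break rotational symmetry; the remaining 4 people can be arranged in (4)! = 24 ways.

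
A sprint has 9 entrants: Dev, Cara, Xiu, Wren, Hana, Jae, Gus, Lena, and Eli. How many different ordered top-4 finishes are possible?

3024

There are 9 choices for 1st place, 8 for 2nd, and so on down to 6 for position 4.
That gives 9 × 8 × 7 × 6 = 3024.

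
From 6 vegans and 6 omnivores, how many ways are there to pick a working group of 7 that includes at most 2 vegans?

Split by how many vegans are chosen (0 through 2).
Sum: C(6,0)·C(6,7) + C(6,1)·C(6,6) + C(6,2)·C(6,5) = 0 + 6 + 90 = 96.

96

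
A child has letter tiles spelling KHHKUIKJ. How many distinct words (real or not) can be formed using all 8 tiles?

3360

The 8 letters of KHHKUIKJ have repeats: H appearing twice and K appearing 3 times.
Dividing 8! = 40320 by 3!·2! = 12 for the repeated letters gives 3360.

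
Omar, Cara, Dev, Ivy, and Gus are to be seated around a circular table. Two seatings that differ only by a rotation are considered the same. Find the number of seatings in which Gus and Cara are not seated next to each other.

Without the restriction there are (4)! = 24 seatings.
Those with Gus next to Cara: fuse the pair into one unit and seat 4 units around a circle — 2·(3)! = 12.
Subtracting, 24 − 12 = 12.

12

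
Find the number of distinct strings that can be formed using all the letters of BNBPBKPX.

BNBPBKPX has 8 letters with B appearing 3 times and P appearing twice.
So there are 8! / (3!·2!) = 3360 distinguishable arrangements.

3360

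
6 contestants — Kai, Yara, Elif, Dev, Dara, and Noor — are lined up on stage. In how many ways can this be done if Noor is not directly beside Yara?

480

Of the 6! = 720 arrangements, those with Noor and Yara adjacent number 2 × 5! = 240 (treat the pair as a block with 2 internal orders).
So 720 − 240 = 480 arrangements keep them apart.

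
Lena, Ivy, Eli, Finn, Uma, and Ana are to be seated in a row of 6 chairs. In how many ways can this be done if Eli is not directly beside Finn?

There are 6! = 720 arrangements in all. If Eli and Finn are adjacent, merging them into one block gives 2·(5)! = 240 arrangements.
Complementary counting: 720 − 240 = 480.

480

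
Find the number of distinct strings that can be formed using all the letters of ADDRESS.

1260

Letter multiplicities in ADDRESS: A×1, D×2, E×1, R×1, S×2.
Dividing 7! = 5040 by 2!·2! = 4 for the repeated letters gives 1260.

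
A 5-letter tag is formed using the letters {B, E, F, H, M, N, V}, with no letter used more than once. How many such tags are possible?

2520

Choose and order 5 of the 7 symbols: the first letter has 7 options, the next 6, and so on down to 3.
That product is 7 × 6 × 5 × 4 × 3 = 2520.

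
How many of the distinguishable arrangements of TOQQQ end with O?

4

Fix O in the last position and arrange the remaining 4 letters.
Those 4 letters have Q appearing 3 times, giving (4)!/(3!) = 4.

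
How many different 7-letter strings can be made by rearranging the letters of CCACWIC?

210

CCACWIC has 7 letters with C appearing 4 times.
So there are 7! / (4!) = 210 distinguishable arrangements.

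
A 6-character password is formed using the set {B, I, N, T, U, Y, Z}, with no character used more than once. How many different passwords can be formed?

5040

Choose and order 6 of the 7 symbols: the first character has 7 options, the next 6, and so on down to 2.
That product is 7 × 6 × 5 × 4 × 3 × 2 = 5040.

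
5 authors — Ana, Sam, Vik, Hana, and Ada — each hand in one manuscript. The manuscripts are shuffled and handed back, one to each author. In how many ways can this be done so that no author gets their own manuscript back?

44

Let Aᵢ be the assignments in which author i gets their own manuscript. We want the size of the complement of A₁∪…∪A_5.
By inclusion–exclusion this is Σ_{j=0}^{5} (−1)^j C(5,j)·(5−j)!.
Computing: 120 − 120 + 60 − 20 + 5 − 1 = 44.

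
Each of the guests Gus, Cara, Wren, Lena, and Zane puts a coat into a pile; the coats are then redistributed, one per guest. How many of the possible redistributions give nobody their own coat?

44

Let Aᵢ be the assignments in which guest i gets their own coat. We want the size of the complement of A₁∪…∪A_5.
By inclusion–exclusion this is Σ_{j=0}^{5} (−1)^j C(5,j)·(5−j)!.
Computing: 120 − 120 + 60 − 20 + 5 − 1 = 44.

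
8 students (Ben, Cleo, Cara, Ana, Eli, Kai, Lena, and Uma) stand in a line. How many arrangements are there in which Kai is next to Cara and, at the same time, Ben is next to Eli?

2880

Treat {Kai,Cara} as one block (2 orders) and {Ben,Eli} as another (2 orders).
That leaves 6 units to arrange: 2 × 2 × 6! = 4 × 720 = 2880.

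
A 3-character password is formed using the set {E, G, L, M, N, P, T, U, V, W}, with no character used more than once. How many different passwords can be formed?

This is a permutation of 3 out of 10: P(10,3) = 10!/7!.
That product is 10 × 9 × 8 = 720.

720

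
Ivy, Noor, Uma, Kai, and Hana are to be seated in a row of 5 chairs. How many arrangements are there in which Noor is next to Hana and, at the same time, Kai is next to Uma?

Treat {Noor,Hana} as one block (2 orders) and {Kai,Uma} as another (2 orders).
That leaves 3 units to arrange: 2 × 2 × 3! = 4 × 6 = 24.

24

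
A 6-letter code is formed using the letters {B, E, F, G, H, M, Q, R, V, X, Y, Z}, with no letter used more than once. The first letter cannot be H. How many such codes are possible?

609840

The first letter has 12−1 = 11 choices (anything except H).
The remaining 5 letters are filled from the other 11 symbols without repetition: 11 × 10 × 9 × 8 × 7 = 55440.
Total: 11 × 55440 = 609840.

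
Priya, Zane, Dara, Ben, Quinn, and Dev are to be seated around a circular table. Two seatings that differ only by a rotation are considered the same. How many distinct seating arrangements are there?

120

Seat Priya anywhere (absorbing the rotational symmetry), then permute the other 5: (5)! = 120.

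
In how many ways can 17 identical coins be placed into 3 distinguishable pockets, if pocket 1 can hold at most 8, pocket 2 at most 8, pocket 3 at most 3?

6

By stars and bars, unrestricted non-negative solutions to x_1+…+x_3 = 17 number C(17+2,2) = 171.
Subtract solutions that violate a single cap (substitute x_i' = x_i − (cap_i+1)): x_1 ≥ 9 gives C(10,2) = 45; x_2 ≥ 9 gives C(10,2) = 45; x_3 ≥ 4 gives C(15,2) = 105. Together 195.
Add back pairs where two caps are both exceeded: 0 + 15 + 15 = 30.
By inclusion–exclusion the count is 171 − 195 + 30 = 6.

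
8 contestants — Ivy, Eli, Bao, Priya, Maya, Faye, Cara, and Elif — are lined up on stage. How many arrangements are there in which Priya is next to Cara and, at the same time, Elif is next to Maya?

Treat {Priya,Cara} as one block (2 orders) and {Elif,Maya} as another (2 orders).
That leaves 6 units to arrange: 2 × 2 × 6! = 4 × 720 = 2880.

2880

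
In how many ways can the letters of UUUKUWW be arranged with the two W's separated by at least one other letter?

Total arrangements of UUUKUWW: 7!/(4!·2!) = 105.
Arrangements with the W's together: treat WW as one letter, giving (6)!/(4!) = 30.
Subtracting, 105 − 30 = 75 arrangements keep the W's apart.

75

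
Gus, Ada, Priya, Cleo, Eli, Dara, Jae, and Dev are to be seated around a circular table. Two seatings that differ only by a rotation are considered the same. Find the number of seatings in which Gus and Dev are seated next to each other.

1440

Treat {Gus, Dev} as one unit (2 internal orders) and seat the resulting 7 units around the table: (6)! circular arrangements.
So 2 × (6)! = 2 × 720 = 1440.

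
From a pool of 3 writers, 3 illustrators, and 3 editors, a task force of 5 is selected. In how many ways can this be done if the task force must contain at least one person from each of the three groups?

With no constraint there are C(9,5) = 126 possible selections.
Selections missing a whole group: no writers → C(6,5) = 6; no illustrators → C(6,5) = 6; no editors → C(6,5) = 6.
Add back selections omitting two groups (i.e. drawn from a single group): C(3,5) + C(3,5) + C(3,5) = 0.
By inclusion–exclusion: 126 − 18 + 0 = 108.

108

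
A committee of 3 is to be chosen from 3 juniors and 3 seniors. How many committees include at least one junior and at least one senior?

With no constraint there are C(6,3) = 20 possible selections.
Subtract selections that omit an entire group: no juniors → C(3,3) = 1; no seniors → C(3,3) = 1.
Both groups omitted at once is impossible, so 20 − 2 = 18.

18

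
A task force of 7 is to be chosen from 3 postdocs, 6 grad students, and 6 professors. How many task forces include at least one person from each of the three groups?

5571

With no constraint there are C(15,7) = 6435 possible selections.
Subtract selections that omit an entire group: no postdocs → C(12,7) = 792; no grad students → C(9,7) = 36; no professors → C(9,7) = 36.
Add back selections omitting two groups (i.e. drawn from a single group): C(3,7) + C(6,7) + C(6,7) = 0.
By inclusion–exclusion: 6435 − 864 + 0 = 5571.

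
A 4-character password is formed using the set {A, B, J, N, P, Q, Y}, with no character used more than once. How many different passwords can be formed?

Choose and order 4 of the 7 symbols: the first character has 7 options, the next 6, then 5, 4.
That product is 7 × 6 × 5 × 4 = 840.

840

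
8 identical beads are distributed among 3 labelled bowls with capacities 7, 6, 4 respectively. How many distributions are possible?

31

By stars and bars, unrestricted non-negative solutions to x_1+…+x_3 = 8 number C(8+2,2) = 45.
Subtract solutions that violate a single cap (substitute x_i' = x_i − (cap_i+1)): x_1 ≥ 8 gives C(2,2) = 1; x_2 ≥ 7 gives C(3,2) = 3; x_3 ≥ 5 gives C(5,2) = 10. Together 14.
No two caps can be exceeded simultaneously, so the pair terms are all 0.
By inclusion–exclusion the count is 45 − 14 + 0 = 31.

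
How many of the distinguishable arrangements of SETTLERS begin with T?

1260

Fix T in the first position and arrange the remaining 7 letters.
Those 7 letters have E appearing twice and S appearing twice, giving (7)!/(2!·2!) = 1260.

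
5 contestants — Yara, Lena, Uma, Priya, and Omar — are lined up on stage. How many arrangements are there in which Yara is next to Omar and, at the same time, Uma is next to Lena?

Treat {Yara,Omar} as one block (2 orders) and {Uma,Lena} as another (2 orders).
That leaves 3 units to arrange: 2 × 2 × 3! = 4 × 6 = 24.

24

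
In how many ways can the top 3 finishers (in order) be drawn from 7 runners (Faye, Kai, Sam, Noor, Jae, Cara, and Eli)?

210

There are 7 choices for 1st place, 6 for 2nd, and 5 for 3rd.
That gives 7 × 6 × 5 = 210.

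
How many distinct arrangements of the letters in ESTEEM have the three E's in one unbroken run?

Treat the 3 copies of E as a single block. The multiset to arrange is then {EEE, M, S, T}, 4 items in all.
All 4 items are distinct, so there are (4)! = 24 arrangements.

24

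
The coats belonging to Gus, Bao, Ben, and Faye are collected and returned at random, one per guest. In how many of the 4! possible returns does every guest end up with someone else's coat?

This is the derangement count D_4: permutations of 4 items with no fixed point.
By inclusion–exclusion this is Σ_{j=0}^{4} (−1)^j C(4,j)·(4−j)!.
Computing: 24 − 24 + 12 − 4 + 1 = 9.

9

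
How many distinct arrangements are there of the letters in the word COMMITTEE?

The 9 letters of COMMITTEE have repeats: E appearing twice, M appearing twice, and T appearing twice.
The number of distinct arrangements is 9!/(2!·2!·2!) = 362880/8 = 45360.

45360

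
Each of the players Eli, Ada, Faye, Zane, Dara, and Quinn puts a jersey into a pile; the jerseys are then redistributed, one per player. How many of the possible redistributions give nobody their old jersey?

265

This is the derangement count D_6: permutations of 6 items with no fixed point.
By inclusion–exclusion this is Σ_{j=0}^{6} (−1)^j C(6,j)·(6−j)!.
Computing: 720 − 720 + 360 − 120 + 30 − 6 + 1 = 265.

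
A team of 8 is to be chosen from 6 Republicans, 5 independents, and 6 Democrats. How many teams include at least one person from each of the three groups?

Total 8-person selections from all 17: C(17,8) = 24310.
Subtract selections that omit an entire group: no Republicans → C(11,8) = 165; no independents → C(12,8) = 495; no Democrats → C(11,8) = 165.
Add back selections omitting two groups (i.e. drawn from a single group): C(6,8) + C(5,8) + C(6,8) = 0.
By inclusion–exclusion: 24310 − 825 + 0 = 23485.

23485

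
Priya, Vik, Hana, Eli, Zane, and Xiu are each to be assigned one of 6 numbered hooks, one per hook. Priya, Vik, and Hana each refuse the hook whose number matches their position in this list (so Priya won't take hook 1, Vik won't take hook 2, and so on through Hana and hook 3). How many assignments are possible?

Let Aᵢ (for i ∈ {1, 2, 3}) be the placements that put person i in their forbidden hook. Any j of these fix j positions, leaving (6−j)! ways to fill the rest, and there are C(3,j) ways to pick which j.
By inclusion–exclusion, the number of valid placements is Σ_{j=0}^{3} (−1)^j C(3,j)·(6−j)!.
Computing: 720 − 360 + 72 − 6 = 426.

426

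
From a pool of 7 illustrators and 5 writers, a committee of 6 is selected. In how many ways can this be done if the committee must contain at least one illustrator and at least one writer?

Unrestricted: C(12,6) = 924 ways to pick any 6 of the 12.
Subtract selections that omit an entire group: no illustrators → C(5,6) = 0; no writers → C(7,6) = 7.
Both groups omitted at once is impossible, so 924 − 7 = 917.

917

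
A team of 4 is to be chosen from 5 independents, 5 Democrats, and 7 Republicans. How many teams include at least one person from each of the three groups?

Total 4-person selections from all 17: C(17,4) = 2380.
Selections missing a whole group: no independents → C(12,4) = 495; no Democrats → C(12,4) = 495; no Republicans → C(10,4) = 210.
Add back selections omitting two groups (i.e. drawn from a single group): C(5,4) + C(5,4) + C(7,4) = 45.
By inclusion–exclusion: 2380 − 1200 + 45 = 1225.

1225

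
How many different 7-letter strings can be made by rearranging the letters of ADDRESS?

1260

ADDRESS has 7 letters with D appearing twice and S appearing twice.
Dividing 7! = 5040 by 2!·2! = 4 for the repeated letters gives 1260.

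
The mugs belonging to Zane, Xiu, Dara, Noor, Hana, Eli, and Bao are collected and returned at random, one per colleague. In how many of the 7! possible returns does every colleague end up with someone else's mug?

1854

Let Aᵢ be the assignments in which colleague i gets their own mug. We want the size of the complement of A₁∪…∪A_7.
By inclusion–exclusion this is Σ_{j=0}^{7} (−1)^j C(7,j)·(7−j)!.
Computing: 5040 − 5040 + 2520 − 840 + 210 − 42 + 7 − 1 = 1854.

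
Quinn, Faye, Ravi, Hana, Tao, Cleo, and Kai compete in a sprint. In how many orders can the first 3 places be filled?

210

This is an ordered selection of 3 from 7: P(7,3).
That gives 7 × 6 × 5 = 210.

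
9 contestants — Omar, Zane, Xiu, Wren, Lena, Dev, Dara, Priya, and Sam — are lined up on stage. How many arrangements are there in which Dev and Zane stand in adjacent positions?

80640

Treat {Dev, Zane} as a single unit. There are 8 units to order, and the pair itself can be ordered 2 ways.
That gives 2 × 8! = 2 × 40320 = 80640.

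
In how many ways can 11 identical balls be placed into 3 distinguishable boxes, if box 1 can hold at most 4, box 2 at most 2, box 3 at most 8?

Without the upper bounds there are C(13,2) = 78 ways to split 11 among 3 boxes.
Subtract solutions that violate a single cap (substitute x_i' = x_i − (cap_i+1)): x_1 ≥ 5 gives C(8,2) = 28; x_2 ≥ 3 gives C(10,2) = 45; x_3 ≥ 9 gives C(4,2) = 6. Together 79.
Add back pairs where two caps are both exceeded: 10 + 0 + 0 = 10.
By inclusion–exclusion the count is 78 − 79 + 10 = 9.

9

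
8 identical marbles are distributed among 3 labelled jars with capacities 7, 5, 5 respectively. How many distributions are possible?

32

Ignoring the caps, the number of non-negative solutions to x_1+…+x_3 = 8 is C(10,2) = 45.
Subtract solutions that violate a single cap (substitute x_i' = x_i − (cap_i+1)): x_1 ≥ 8 gives C(2,2) = 1; x_2 ≥ 6 gives C(4,2) = 6; x_3 ≥ 6 gives C(4,2) = 6. Together 13.
No two caps can be exceeded simultaneously, so the pair terms are all 0.
By inclusion–exclusion the count is 45 − 13 + 0 = 32.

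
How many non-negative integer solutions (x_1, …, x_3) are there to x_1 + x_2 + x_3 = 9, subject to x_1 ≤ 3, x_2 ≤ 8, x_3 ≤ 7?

30

Without the upper bounds there are C(11,2) = 55 ways to split 9 among 3 variables.
Subtract solutions that violate a single cap (substitute x_i' = x_i − (cap_i+1)): x_1 ≥ 4 gives C(7,2) = 21; x_2 ≥ 9 gives C(2,2) = 1; x_3 ≥ 8 gives C(3,2) = 3. Together 25.
No two caps can be exceeded simultaneously, so the pair terms are all 0.
By inclusion–exclusion the count is 55 − 25 + 0 = 30.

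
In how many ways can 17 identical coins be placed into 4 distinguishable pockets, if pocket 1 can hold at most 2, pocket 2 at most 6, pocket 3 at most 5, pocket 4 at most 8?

Ignoring the caps, the number of non-negative solutions to x_1+…+x_4 = 17 is C(20,3) = 1140.
Subtract solutions that violate a single cap (substitute x_i' = x_i − (cap_i+1)): x_1 ≥ 3 gives C(17,3) = 680; x_2 ≥ 7 gives C(13,3) = 286; x_3 ≥ 6 gives C(14,3) = 364; x_4 ≥ 9 gives C(11,3) = 165. Together 1495.
Add back pairs where two caps are both exceeded: 120 + 165 + 56 + 35 + 4 + 10 = 390.
Subtract triples: 4 + 0 + 0 + 0 = 4.
By inclusion–exclusion the count is 1140 − 1495 + 390 − 4 = 31.

31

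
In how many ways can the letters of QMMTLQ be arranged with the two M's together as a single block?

60

Treat the 2 copies of M as a single block. The multiset to arrange is then {MM, L, Q, Q, T}, 5 items in all.
That gives (5)!/(2!) = 60 arrangements.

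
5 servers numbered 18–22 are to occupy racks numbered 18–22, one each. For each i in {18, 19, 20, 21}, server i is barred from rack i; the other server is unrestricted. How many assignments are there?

Let Aᵢ (for 18 ≤ i ≤ 21) be the placements that put server i in its forbidden rack. Any j of these fix j positions, leaving (5−j)! ways to fill the rest, and there are C(4,j) ways to pick which j.
By inclusion–exclusion, the number of valid placements is Σ_{j=0}^{4} (−1)^j C(4,j)·(5−j)!.
Computing: 120 − 96 + 36 − 8 + 1 = 53.

53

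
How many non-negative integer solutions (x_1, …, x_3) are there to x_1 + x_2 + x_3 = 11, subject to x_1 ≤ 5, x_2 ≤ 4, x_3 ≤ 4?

6

Ignoring the caps, the number of non-negative solutions to x_1+…+x_3 = 11 is C(13,2) = 78.
Subtract solutions that violate a single cap (substitute x_i' = x_i − (cap_i+1)): x_1 ≥ 6 gives C(7,2) = 21; x_2 ≥ 5 gives C(8,2) = 28; x_3 ≥ 5 gives C(8,2) = 28. Together 77.
Add back pairs where two caps are both exceeded: 1 + 1 + 3 = 5.
By inclusion–exclusion the count is 78 − 77 + 5 = 6.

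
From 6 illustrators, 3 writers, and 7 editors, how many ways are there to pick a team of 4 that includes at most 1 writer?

Split by how many writers are chosen (0 through 1).
Sum: C(3,0)·C(13,4) + C(3,1)·C(13,3) = 715 + 858 = 1573.

1573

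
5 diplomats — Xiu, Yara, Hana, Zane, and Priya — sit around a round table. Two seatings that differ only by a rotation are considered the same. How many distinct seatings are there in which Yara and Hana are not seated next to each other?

Without the restriction there are (4)! = 24 seatings.
Those with Yara next to Hana: fuse the pair into one unit and seat 4 units around a circle — 2·(3)! = 12.
Subtracting, 24 − 12 = 12.

12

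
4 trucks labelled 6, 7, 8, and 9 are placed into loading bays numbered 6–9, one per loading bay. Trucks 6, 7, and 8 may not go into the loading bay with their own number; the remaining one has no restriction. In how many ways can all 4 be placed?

Let Aᵢ (for i ∈ {6, 7, 8}) be the placements that put truck i in its forbidden loading bay. Any j of these fix j positions, leaving (4−j)! ways to fill the rest, and there are C(3,j) ways to pick which j.
By inclusion–exclusion, the number of valid placements is Σ_{j=0}^{3} (−1)^j C(3,j)·(4−j)!.
Computing: 24 − 18 + 6 − 1 = 11.

11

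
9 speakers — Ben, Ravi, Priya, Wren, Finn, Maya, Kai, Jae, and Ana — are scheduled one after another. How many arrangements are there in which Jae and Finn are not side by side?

282240

There are 9! = 362880 arrangements in all. If Jae and Finn are adjacent, merging them into one block gives 2·(8)! = 80640 arrangements.
Complementary counting: 362880 − 80640 = 282240.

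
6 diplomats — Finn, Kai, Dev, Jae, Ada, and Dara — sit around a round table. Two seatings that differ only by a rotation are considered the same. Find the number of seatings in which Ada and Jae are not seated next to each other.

72

Without the restriction there are (5)! = 120 seatings.
Those with Ada next to Jae: fuse the pair into one unit and seat 5 units around a circle — 2·(4)! = 48.
Subtracting, 120 − 48 = 72.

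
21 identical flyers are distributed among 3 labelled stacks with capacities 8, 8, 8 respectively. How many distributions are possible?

Ignoring the caps, the number of non-negative solutions to x_1+…+x_3 = 21 is C(23,2) = 253.
Subtract solutions that violate a single cap (substitute x_i' = x_i − (cap_i+1)): x_1 ≥ 9 gives C(14,2) = 91; x_2 ≥ 9 gives C(14,2) = 91; x_3 ≥ 9 gives C(14,2) = 91. Together 273.
Add back pairs where two caps are both exceeded: 10 + 10 + 10 = 30.
By inclusion–exclusion the count is 253 − 273 + 30 = 10.

10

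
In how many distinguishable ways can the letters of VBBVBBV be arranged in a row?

VBBVBBV has 7 letters with B appearing 4 times and V appearing 3 times.
Dividing 7! = 5040 by 4!·3! = 144 for the repeated letters gives 35.

35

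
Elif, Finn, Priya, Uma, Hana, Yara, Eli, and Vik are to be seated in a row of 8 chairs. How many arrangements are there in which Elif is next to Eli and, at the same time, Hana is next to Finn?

Treat {Elif,Eli} as one block (2 orders) and {Hana,Finn} as another (2 orders).
That leaves 6 units to arrange: 2 × 2 × 6! = 4 × 720 = 2880.

2880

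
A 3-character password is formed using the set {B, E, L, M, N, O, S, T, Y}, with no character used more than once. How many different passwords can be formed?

This is a permutation of 3 out of 9: P(9,3) = 9!/6!.
That product is 9 × 8 × 7 = 504.

504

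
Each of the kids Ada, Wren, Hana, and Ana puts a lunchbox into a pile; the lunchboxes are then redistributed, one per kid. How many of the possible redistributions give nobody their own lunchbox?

9

Let Aᵢ be the assignments in which kid i gets their own lunchbox. We want the size of the complement of A₁∪…∪A_4.
By inclusion–exclusion this is Σ_{j=0}^{4} (−1)^j C(4,j)·(4−j)!.
Computing: 24 − 24 + 12 − 4 + 1 = 9.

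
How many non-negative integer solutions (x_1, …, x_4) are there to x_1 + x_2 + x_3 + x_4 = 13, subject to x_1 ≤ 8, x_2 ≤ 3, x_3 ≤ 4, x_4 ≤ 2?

30

Ignoring the caps, the number of non-negative solutions to x_1+…+x_4 = 13 is C(16,3) = 560.
Subtract solutions that violate a single cap (substitute x_i' = x_i − (cap_i+1)): x_1 ≥ 9 gives C(7,3) = 35; x_2 ≥ 4 gives C(12,3) = 220; x_3 ≥ 5 gives C(11,3) = 165; x_4 ≥ 3 gives C(13,3) = 286. Together 706.
Add back pairs where two caps are both exceeded: 1 + 0 + 4 + 35 + 84 + 56 = 180.
Subtract triples: 0 + 0 + 0 + 4 = 4.
By inclusion–exclusion the count is 560 − 706 + 180 − 4 = 30.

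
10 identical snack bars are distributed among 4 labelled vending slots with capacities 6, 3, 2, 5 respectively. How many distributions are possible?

53

By stars and bars, unrestricted non-negative solutions to x_1+…+x_4 = 10 number C(10+3,3) = 286.
Subtract solutions that violate a single cap (substitute x_i' = x_i − (cap_i+1)): x_1 ≥ 7 gives C(6,3) = 20; x_2 ≥ 4 gives C(9,3) = 84; x_3 ≥ 3 gives C(10,3) = 120; x_4 ≥ 6 gives C(7,3) = 35. Together 259.
Add back pairs where two caps are both exceeded: 0 + 1 + 0 + 20 + 1 + 4 = 26.
By inclusion–exclusion the count is 286 − 259 + 26 = 53.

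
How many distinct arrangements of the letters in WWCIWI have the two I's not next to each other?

There are 6!/(3!·2!) = 60 arrangements of WWCIWI in total.
If the two I's are adjacent, glue them into one block, leaving 5 items to arrange: (5)!/(3!) = 20 ways.
Hence 60 − 20 = 40.

40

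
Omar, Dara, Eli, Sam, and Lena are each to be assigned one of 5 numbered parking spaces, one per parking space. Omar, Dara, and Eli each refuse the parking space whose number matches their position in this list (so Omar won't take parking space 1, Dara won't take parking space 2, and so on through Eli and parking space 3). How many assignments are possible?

64

Let Aᵢ (for i ∈ {1, 2, 3}) be the placements that put person i in their forbidden parking space. Any j of these fix j positions, leaving (5−j)! ways to fill the rest, and there are C(3,j) ways to pick which j.
By inclusion–exclusion, the number of valid placements is Σ_{j=0}^{3} (−1)^j C(3,j)·(5−j)!.
Computing: 120 − 72 + 18 − 2 = 64.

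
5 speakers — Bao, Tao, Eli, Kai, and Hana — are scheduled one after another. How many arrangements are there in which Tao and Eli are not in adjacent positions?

72

Of the 5! = 120 arrangements, those with Tao and Eli adjacent number 2 × 4! = 48 (treat the pair as a block with 2 internal orders).
So 120 − 48 = 72 arrangements keep them apart.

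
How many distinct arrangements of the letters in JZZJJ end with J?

6

Fix J in the last position and arrange the remaining 4 letters.
Those 4 letters have J appearing twice and Z appearing twice, giving (4)!/(2!·2!) = 6.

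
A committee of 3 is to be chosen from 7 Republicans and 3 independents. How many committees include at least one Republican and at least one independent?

84

With no constraint there are C(10,3) = 120 possible selections.
Subtract selections that omit an entire group: no Republicans → C(3,3) = 1; no independents → C(7,3) = 35.
Both groups omitted at once is impossible, so 120 − 36 = 84.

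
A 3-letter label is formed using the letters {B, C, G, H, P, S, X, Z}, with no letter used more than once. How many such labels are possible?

336

Choose and order 3 of the 8 symbols: the first letter has 8 options, the next 7, then 6.
That product is 8 × 7 × 6 = 336.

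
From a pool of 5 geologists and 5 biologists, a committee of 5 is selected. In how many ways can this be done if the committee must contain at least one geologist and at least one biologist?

250

Total 5-person selections from all 10: C(10,5) = 252.
Subtract selections that omit an entire group: no geologists → C(5,5) = 1; no biologists → C(5,5) = 1.
Both groups omitted at once is impossible, so 252 − 2 = 250.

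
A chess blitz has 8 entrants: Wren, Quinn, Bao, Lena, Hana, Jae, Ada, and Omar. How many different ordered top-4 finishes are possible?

1680

This is an ordered selection of 4 from 8: P(8,4).
That gives 8 × 7 × 6 × 5 = 1680.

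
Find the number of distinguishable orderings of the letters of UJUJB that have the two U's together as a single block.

12

Treat the 2 copies of U as a single block. The multiset to arrange is then {UU, B, J, J}, 4 items in all.
That gives (4)!/(2!) = 12 arrangements.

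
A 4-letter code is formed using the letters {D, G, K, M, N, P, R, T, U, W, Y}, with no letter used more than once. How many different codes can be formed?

With no repetition, fill the 4 letters in order: 11 choices, then 10, down to 8.
That product is 11 × 10 × 9 × 8 = 7920.

7920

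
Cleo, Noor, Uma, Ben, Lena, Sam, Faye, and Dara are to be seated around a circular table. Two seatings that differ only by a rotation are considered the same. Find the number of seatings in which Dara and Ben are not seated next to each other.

Without the restriction there are (7)! = 5040 seatings.
Those with Dara next to Ben: fuse the pair into one unit and seat 7 units around a circle — 2·(6)! = 1440.
Subtracting, 5040 − 1440 = 3600.

3600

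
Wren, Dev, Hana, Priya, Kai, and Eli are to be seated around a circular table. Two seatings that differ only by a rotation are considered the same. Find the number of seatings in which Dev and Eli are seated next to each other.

Treat {Dev, Eli} as one unit (2 internal orders) and seat the resulting 5 units around the table: (4)! circular arrangements.
So 2 × (4)! = 2 × 24 = 48.

48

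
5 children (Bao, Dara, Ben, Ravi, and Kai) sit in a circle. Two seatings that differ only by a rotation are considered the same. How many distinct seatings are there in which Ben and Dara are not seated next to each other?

All circular seatings of 5 people number (4)! = 24.
Those with Ben next to Dara: fuse the pair into one unit and seat 4 units around a circle — 2·(3)! = 12.
Subtracting, 24 − 12 = 12.

12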